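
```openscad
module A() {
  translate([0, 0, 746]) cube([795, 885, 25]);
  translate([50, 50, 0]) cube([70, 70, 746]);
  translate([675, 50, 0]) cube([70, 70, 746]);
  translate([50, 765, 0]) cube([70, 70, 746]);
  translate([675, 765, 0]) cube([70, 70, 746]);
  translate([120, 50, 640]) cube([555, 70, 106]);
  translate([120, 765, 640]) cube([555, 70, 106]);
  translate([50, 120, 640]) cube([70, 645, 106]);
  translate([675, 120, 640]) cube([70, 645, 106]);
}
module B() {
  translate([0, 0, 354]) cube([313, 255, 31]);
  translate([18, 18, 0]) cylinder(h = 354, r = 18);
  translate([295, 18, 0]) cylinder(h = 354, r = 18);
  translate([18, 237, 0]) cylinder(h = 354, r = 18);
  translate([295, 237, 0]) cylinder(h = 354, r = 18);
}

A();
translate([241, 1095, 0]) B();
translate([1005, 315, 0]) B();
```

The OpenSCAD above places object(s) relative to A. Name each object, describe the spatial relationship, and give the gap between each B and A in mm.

A is a table. B is a stool. Two stools sit around the table at the +y, +x sides. The gap between each stool and the table is 210 mm.

Each stool's nearest face is 210 mm from the table's bounding box.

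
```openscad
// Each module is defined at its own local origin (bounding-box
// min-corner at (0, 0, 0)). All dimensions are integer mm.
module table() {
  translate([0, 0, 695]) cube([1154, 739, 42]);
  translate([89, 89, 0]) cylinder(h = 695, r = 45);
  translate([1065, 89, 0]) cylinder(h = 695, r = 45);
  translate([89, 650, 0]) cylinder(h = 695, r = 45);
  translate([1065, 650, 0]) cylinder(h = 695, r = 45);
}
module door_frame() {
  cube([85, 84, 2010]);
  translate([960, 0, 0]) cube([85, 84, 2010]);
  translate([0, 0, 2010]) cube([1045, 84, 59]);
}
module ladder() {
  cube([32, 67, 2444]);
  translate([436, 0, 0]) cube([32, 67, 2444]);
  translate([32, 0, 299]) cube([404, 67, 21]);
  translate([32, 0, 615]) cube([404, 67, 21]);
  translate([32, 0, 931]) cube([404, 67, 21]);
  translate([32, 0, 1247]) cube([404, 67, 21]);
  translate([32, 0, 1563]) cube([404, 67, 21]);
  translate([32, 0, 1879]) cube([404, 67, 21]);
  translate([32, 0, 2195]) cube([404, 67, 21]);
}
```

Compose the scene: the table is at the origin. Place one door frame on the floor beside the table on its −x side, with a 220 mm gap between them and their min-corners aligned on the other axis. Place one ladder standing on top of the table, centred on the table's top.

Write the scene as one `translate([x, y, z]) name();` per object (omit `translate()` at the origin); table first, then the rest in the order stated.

table();
translate([-1265, 0, 0]) door_frame();
translate([343, 336, 737]) ladder();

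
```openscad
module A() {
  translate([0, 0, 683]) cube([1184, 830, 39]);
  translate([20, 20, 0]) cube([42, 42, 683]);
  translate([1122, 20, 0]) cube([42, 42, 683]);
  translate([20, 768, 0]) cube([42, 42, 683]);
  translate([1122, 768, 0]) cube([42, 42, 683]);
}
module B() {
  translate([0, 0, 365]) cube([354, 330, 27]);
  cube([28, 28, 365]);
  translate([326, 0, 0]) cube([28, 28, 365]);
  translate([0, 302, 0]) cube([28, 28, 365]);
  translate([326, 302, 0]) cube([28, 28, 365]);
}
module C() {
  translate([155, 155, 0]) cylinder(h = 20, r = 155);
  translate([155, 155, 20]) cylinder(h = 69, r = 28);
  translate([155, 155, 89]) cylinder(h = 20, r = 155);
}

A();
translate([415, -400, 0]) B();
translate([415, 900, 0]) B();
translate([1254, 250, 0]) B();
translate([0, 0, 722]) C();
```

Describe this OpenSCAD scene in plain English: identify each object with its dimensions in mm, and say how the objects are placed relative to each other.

A is a table with a 1184×830 mm rectangular top, 39 mm thick, top surface at z = 722 mm, supported by four 42×42 mm square legs, each inset 20 mm from the nearest pair of top edges, running from the floor.

B is a four-legged stool. The seat is 354×330 mm, 27 mm thick, top at z = 392 mm. It stands on four square legs, each 28×28 mm in cross-section, from z = 0 to the seat underside, each flush with a corner of the seat.

C is a spool: two coaxial disc flanges of radius 155 mm and thickness 20 mm, joined by a core cylinder of radius 28 mm and height 69 mm. The lower flange rests on z = 0 and the three cylinders share a vertical axis.

Three stools sit around the table at the −y, +y, +x sides. The spool is on top of the table.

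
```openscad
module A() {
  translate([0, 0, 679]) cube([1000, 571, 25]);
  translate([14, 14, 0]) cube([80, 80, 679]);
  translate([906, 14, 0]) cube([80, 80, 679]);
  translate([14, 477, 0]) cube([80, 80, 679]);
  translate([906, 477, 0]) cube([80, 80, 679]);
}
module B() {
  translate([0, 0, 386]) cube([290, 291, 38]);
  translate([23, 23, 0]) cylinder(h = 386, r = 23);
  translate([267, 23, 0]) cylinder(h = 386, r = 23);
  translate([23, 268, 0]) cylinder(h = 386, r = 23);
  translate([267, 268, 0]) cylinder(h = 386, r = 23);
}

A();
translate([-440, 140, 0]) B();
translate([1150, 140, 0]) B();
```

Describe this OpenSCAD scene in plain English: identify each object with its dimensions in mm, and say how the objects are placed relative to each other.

A is a table with a 1000×571 mm rectangular top, 25 mm thick, top surface at z = 704 mm, supported by four 80×80 mm square legs, each inset 14 mm from the nearest pair of top edges, running from the floor.

B is a four-legged stool. The seat is a 290×291×38 mm slab whose top surface is at z = 424 mm; four round legs, each 46 mm in diameter, run from the floor (z = 0) to the underside of the seat, each leg's axis is inset half a diameter from the nearest pair of seat edges (so the leg's bounding box is flush with the corner).

Two stools sit around the table at the −x, +x sides.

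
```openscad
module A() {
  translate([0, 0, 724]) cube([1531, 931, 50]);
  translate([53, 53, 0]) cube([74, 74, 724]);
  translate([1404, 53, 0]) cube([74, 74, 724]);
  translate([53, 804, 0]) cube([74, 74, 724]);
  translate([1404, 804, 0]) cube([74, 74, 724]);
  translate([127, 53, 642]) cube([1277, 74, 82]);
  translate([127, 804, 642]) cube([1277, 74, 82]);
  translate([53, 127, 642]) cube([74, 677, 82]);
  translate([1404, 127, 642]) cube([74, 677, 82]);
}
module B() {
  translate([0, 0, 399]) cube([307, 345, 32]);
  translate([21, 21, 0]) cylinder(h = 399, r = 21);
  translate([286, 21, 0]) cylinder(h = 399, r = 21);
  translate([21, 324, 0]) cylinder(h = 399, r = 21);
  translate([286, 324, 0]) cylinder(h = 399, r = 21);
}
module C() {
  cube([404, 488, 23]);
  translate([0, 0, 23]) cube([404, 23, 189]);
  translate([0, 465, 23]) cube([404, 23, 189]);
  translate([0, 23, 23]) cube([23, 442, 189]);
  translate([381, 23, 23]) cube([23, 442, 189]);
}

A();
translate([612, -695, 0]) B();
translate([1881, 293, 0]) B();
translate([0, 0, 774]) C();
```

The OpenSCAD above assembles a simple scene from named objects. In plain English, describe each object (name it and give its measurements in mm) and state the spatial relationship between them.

A is a table with a 1531×931 mm rectangular top, 50 mm thick, top surface at z = 774 mm, supported by four 74×74 mm square legs, each inset 53 mm from the nearest pair of top edges, running from the floor. Four apron rails, 74 mm thick and 82 mm tall, run between adjacent legs with their top edges flush with the underside of the top and their outer faces flush with the legs' outer faces.

B is a simple wooden stool: a rectangular seat 307 mm (x) by 345 mm (y), 32 mm thick, top face at z = 431 mm, on four round legs, each 42 mm in diameter. The legs rest on z = 0, each leg's axis is inset half a diameter from the nearest pair of seat edges (so the leg's bounding box is flush with the corner).

C is an open-topped rectangular box: outside dimensions 404×488×212 mm, with a uniform wall and base thickness of 23 mm. The base is a full 404×488 slab on the floor; four walls sit on top of the base. The front and back walls (the −y and +y sides) span the full width; the two side walls fit between them.

Two stools sit around the table at the −y, +x sides. The open box is on top of the table.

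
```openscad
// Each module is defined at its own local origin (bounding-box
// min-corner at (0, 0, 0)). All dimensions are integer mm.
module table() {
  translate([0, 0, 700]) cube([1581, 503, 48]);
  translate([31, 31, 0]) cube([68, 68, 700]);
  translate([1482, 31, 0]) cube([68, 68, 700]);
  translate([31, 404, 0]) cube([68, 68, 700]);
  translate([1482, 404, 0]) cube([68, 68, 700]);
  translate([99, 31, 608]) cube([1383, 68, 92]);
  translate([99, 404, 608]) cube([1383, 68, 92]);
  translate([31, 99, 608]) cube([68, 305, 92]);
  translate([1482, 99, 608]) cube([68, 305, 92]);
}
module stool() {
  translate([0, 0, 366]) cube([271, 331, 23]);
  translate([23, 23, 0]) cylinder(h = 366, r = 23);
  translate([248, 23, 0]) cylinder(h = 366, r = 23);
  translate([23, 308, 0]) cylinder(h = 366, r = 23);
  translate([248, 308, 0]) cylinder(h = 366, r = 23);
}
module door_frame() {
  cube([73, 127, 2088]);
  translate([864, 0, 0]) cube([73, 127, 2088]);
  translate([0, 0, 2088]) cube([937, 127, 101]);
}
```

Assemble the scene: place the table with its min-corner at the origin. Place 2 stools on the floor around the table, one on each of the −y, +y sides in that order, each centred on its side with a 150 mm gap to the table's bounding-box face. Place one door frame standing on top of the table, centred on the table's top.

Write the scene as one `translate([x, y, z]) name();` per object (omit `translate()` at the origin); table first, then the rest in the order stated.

table();
translate([655, -481, 0]) stool();
translate([655, 653, 0]) stool();
translate([322, 188, 748]) door_frame();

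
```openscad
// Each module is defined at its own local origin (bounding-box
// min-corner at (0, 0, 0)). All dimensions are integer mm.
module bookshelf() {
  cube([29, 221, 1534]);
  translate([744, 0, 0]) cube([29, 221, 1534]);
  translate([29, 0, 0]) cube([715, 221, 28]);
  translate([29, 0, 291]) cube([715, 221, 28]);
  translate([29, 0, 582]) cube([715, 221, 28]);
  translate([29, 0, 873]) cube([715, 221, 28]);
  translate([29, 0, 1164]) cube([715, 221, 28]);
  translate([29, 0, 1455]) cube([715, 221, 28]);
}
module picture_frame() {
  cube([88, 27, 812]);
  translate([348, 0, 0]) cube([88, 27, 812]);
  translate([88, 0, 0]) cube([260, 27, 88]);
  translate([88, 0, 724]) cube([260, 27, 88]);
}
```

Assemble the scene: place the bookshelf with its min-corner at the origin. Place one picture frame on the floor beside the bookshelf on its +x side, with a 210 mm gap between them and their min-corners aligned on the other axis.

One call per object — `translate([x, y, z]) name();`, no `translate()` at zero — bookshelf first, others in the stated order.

bookshelf();
translate([983, 0, 0]) picture_frame();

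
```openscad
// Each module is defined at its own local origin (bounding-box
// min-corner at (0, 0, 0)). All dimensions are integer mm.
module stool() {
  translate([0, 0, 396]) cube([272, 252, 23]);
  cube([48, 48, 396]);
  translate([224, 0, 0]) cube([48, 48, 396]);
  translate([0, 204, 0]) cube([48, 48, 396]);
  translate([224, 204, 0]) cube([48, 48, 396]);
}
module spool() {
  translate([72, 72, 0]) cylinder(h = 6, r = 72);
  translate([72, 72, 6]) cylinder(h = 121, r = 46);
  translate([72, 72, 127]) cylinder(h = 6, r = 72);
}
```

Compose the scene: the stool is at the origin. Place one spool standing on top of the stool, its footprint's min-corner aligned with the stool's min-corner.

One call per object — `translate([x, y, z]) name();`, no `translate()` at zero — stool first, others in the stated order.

stool();
translate([0, 0, 419]) spool();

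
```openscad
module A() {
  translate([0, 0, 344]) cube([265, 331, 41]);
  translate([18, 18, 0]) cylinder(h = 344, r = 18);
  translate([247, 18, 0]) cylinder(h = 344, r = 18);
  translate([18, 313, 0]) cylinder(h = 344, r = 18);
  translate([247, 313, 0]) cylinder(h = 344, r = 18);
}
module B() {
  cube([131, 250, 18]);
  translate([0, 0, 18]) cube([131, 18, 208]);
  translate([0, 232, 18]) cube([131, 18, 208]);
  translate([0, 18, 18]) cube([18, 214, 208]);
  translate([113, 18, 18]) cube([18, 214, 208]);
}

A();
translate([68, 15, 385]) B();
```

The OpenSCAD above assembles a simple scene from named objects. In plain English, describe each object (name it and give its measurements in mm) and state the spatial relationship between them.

A is a four-legged stool. The seat is 265×331 mm, 41 mm thick, top at z = 385 mm. It stands on four round legs, each 36 mm in diameter, from z = 0 to the seat underside, each leg's axis is inset half a diameter from the nearest pair of seat edges (so the leg's bounding box is flush with the corner).

B is an open-topped rectangular box: outside dimensions 131×250×226 mm, with a uniform wall and base thickness of 18 mm. The base is a full 131×250 slab on the floor; four walls sit on top of the base. The front and back walls (the −y and +y sides) span the full width; the two side walls fit between them.

The open box is on top of the stool.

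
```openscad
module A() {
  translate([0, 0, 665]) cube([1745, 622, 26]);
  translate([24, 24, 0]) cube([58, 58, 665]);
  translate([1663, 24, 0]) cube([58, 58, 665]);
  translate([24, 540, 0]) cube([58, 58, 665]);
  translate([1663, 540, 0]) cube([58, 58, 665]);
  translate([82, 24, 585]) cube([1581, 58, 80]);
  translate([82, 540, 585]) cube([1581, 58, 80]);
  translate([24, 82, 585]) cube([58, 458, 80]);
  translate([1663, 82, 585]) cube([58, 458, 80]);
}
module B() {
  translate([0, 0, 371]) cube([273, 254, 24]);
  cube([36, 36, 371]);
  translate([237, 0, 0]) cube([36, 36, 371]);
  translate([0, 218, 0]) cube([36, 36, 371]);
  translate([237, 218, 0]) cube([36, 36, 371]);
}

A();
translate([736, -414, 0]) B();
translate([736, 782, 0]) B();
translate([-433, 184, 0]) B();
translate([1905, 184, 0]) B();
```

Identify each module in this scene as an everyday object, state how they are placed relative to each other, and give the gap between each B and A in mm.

Each stool's nearest face is 160 mm from the table's bounding box.

A is a table. B is a stool. Four stools sit around the table at the −y, +y, −x, +x sides. The gap between each stool and the table is 160 mm.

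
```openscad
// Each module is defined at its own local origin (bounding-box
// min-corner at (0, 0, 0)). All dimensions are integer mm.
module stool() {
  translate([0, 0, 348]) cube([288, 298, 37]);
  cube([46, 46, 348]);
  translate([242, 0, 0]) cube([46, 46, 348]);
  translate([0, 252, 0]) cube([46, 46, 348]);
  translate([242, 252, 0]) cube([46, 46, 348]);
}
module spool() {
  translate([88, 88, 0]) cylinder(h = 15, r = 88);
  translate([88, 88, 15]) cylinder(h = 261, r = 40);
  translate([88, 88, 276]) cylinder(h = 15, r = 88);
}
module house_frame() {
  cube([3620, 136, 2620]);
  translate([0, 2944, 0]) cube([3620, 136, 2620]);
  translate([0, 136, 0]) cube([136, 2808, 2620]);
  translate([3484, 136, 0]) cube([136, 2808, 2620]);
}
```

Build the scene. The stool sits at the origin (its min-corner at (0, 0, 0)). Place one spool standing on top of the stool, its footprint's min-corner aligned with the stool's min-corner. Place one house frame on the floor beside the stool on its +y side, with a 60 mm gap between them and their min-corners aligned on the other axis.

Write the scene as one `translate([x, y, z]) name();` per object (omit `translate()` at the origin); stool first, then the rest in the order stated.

stool();
translate([0, 0, 385]) spool();
translate([0, 358, 0]) house_frame();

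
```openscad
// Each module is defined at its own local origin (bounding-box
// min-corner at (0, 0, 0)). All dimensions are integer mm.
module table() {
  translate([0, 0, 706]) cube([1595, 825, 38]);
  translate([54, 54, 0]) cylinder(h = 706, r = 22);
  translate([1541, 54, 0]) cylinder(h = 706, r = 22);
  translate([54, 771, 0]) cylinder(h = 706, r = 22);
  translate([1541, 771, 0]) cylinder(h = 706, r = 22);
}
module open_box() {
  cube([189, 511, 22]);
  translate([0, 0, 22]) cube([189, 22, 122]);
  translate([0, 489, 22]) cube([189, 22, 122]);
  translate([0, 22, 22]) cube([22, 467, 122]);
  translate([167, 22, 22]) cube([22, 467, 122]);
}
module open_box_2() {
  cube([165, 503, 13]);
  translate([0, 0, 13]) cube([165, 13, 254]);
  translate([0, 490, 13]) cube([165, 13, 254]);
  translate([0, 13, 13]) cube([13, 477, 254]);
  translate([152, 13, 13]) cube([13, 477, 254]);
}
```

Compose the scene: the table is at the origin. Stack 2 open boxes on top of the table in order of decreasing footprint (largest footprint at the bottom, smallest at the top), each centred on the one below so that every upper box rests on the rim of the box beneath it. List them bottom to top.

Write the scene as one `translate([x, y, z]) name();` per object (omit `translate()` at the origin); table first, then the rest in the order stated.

table();
translate([703, 157, 744]) open_box();
translate([715, 161, 888]) open_box_2();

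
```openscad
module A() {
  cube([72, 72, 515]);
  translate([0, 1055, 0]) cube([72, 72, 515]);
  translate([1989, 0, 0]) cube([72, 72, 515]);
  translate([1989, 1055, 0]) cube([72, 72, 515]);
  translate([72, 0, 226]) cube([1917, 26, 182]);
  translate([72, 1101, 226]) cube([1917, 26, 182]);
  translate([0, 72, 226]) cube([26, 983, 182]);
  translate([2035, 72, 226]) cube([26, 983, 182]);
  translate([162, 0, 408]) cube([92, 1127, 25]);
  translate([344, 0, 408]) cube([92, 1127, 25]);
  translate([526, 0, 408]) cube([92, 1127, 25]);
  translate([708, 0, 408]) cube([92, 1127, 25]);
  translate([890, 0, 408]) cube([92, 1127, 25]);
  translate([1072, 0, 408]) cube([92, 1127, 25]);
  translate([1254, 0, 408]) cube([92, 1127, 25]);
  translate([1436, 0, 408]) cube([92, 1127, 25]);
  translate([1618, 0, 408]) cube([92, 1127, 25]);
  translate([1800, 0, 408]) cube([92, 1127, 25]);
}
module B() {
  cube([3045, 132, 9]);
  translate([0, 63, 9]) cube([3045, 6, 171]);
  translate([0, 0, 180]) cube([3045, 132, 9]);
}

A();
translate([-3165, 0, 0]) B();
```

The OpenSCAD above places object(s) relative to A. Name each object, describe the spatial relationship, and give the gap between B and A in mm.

A is a bed frame. B is an I-beam. The I-beam is on the floor beside the bed frame on its −x side. The gap between the I-beam and the bed frame is 120 mm.

The I-beam's nearest face is 120 mm from the bed frame's −x face.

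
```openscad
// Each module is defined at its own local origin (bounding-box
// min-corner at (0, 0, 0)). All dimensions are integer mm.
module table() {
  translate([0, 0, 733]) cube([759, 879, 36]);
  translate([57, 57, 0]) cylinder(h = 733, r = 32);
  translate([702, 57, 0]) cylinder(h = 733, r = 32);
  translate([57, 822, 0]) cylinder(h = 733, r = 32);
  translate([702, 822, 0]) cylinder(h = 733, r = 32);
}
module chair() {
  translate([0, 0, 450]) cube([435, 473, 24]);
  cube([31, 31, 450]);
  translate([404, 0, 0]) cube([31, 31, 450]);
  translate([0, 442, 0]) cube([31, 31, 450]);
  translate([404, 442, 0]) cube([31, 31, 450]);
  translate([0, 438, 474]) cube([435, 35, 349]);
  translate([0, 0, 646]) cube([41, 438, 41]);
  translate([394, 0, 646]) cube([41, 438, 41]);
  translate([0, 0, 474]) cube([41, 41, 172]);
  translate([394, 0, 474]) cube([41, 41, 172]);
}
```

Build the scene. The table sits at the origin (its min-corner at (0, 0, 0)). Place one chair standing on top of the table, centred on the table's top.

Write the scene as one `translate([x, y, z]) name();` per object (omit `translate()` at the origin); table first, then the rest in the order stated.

table();
translate([162, 203, 769]) chair();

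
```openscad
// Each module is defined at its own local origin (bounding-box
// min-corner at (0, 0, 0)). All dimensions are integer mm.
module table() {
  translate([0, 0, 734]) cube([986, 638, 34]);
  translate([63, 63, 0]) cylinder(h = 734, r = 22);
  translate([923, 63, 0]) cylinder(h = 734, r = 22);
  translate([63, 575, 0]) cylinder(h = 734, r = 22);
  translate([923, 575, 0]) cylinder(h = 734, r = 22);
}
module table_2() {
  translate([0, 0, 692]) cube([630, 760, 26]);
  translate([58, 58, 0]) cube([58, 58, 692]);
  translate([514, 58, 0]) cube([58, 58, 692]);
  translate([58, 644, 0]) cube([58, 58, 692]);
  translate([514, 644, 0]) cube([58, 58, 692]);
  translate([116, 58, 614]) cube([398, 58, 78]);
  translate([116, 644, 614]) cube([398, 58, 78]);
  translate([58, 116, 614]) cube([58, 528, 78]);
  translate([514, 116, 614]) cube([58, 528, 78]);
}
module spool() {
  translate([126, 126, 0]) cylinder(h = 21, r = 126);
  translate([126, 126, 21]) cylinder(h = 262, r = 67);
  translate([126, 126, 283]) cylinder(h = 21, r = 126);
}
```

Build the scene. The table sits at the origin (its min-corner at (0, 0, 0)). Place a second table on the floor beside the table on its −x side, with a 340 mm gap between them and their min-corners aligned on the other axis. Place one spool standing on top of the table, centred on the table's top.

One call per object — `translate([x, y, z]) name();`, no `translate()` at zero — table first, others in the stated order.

table();
translate([-970, 0, 0]) table_2();
translate([367, 193, 768]) spool();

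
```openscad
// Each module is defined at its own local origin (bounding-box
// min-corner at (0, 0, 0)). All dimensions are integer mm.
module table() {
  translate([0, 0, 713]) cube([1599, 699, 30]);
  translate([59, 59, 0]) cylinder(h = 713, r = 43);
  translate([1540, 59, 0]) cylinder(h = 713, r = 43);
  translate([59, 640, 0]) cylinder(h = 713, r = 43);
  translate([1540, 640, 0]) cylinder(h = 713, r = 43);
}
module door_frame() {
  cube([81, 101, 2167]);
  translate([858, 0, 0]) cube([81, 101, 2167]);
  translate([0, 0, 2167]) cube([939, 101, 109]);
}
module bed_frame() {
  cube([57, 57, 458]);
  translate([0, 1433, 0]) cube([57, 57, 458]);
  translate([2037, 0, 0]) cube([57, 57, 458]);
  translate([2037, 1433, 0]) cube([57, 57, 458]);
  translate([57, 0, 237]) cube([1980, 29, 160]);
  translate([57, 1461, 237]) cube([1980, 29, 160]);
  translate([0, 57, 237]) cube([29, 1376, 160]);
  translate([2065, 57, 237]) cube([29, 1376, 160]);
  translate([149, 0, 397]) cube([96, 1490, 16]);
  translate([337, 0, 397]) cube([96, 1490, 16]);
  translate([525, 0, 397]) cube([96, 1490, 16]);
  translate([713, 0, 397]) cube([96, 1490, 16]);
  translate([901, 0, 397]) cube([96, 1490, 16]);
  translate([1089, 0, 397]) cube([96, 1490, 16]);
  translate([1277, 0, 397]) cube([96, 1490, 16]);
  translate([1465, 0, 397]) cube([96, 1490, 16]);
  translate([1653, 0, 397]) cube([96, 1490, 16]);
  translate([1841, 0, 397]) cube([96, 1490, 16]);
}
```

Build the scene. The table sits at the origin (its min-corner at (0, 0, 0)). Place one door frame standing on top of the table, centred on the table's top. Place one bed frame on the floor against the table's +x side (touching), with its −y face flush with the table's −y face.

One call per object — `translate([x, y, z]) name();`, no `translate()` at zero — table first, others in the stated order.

table();
translate([330, 299, 743]) door_frame();
translate([1599, 0, 0]) bed_frame();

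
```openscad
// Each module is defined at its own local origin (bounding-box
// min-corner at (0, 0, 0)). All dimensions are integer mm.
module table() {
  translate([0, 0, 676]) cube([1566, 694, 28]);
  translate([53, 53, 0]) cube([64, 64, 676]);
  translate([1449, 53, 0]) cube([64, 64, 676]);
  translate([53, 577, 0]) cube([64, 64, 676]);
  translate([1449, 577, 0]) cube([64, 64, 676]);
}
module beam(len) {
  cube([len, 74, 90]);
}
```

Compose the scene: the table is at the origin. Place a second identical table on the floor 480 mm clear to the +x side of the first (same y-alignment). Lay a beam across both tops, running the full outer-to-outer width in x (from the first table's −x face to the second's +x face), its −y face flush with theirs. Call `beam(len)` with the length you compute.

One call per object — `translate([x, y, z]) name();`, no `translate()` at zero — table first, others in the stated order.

table();
translate([2046, 0, 0]) table();
translate([0, 0, 704]) beam(3612);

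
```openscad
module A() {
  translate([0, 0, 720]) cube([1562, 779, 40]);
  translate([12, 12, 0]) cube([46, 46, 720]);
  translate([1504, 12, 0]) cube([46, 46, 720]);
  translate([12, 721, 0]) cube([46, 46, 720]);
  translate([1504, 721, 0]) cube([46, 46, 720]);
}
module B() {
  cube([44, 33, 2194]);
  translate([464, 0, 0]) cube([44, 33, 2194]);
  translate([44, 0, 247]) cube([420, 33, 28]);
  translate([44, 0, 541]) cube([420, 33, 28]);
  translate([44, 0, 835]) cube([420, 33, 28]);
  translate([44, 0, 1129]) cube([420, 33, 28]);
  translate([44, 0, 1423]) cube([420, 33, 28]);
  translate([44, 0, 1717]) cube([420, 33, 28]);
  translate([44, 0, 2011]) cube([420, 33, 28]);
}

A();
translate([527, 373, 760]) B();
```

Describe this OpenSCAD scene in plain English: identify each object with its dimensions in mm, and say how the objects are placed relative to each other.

A is a rectangular dining table. The top is 1562×779×40 mm with its upper surface at z = 760 mm. It stands on four 46×46 mm square legs, each inset 12 mm from the nearest pair of top edges, running from the floor to the underside of the top.

B is a wooden ladder with two side rails of 44×33 mm section and 2194 mm height, set 508 mm apart overall. Between them run 7 rectangular rungs (33 mm deep, 28 mm thick), front faces flush with the rails' −y face. The bottom of the first rung is 247 mm above the floor and each subsequent rung is 294 mm higher than the one below.

The ladder is on top of the table, centred.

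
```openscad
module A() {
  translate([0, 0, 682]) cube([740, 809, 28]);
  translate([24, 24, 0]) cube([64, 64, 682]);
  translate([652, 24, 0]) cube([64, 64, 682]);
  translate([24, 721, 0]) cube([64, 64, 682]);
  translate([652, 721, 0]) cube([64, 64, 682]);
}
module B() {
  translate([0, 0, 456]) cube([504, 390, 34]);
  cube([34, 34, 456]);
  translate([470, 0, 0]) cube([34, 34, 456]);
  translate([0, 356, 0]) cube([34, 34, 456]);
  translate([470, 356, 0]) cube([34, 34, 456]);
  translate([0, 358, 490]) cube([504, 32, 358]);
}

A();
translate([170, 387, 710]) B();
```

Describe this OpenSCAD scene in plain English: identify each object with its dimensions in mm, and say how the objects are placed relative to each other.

A is a table: top 740 mm (x) × 809 mm (y), 28 mm thick, upper face at z = 710 mm, on four 64×64 mm square legs, each inset 24 mm from the nearest pair of top edges, running from z = 0 to the bottom of the top.

B is a chair. The seat is a 504×390×34 mm slab with its top at z = 490 mm, on four 34×34 mm corner legs (flush with the seat edges, standing on z = 0). A flat backrest 32 mm thick, 358 mm tall, spans the full seat width and rises from the seat top along its +y edge, rear face flush with the rear of the seat.

The chair is on top of the table.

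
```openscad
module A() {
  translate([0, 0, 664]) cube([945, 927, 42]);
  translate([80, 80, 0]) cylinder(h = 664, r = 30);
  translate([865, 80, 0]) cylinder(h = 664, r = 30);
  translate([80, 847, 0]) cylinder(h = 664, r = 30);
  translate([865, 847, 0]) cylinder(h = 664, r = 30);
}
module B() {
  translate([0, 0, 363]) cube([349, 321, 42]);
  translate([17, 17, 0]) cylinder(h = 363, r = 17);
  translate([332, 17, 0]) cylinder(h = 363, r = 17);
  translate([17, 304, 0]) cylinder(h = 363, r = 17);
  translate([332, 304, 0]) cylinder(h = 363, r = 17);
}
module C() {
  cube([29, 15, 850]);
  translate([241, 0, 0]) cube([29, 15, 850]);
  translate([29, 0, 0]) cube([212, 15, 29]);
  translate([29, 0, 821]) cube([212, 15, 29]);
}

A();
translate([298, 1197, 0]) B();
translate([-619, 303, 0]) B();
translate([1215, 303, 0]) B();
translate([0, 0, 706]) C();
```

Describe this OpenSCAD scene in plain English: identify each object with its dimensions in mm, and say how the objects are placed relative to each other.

A is a rectangular dining table. The top is 945×927×42 mm with its upper surface at z = 706 mm. It stands on four round legs of 60 mm diameter, each leg's bounding box inset 50 mm from the nearest pair of top edges, running from the floor to the underside of the top.

B is a simple wooden stool: a rectangular seat 349 mm (x) by 321 mm (y), 42 mm thick, top face at z = 405 mm, on four round legs, each 34 mm in diameter. The legs rest on z = 0, each leg's axis is inset half a diameter from the nearest pair of seat edges (so the leg's bounding box is flush with the corner).

C is a picture frame with a 212×792 mm rectangular opening (x by z) and a uniform 29 mm border on every side. Frame depth is 15 mm along y. It is built from two vertical stiles running the full outside height and two horizontal rails spanning the gap between the stiles.

Three stools sit around the table at the +y, −x, +x sides. The picture frame is on top of the table.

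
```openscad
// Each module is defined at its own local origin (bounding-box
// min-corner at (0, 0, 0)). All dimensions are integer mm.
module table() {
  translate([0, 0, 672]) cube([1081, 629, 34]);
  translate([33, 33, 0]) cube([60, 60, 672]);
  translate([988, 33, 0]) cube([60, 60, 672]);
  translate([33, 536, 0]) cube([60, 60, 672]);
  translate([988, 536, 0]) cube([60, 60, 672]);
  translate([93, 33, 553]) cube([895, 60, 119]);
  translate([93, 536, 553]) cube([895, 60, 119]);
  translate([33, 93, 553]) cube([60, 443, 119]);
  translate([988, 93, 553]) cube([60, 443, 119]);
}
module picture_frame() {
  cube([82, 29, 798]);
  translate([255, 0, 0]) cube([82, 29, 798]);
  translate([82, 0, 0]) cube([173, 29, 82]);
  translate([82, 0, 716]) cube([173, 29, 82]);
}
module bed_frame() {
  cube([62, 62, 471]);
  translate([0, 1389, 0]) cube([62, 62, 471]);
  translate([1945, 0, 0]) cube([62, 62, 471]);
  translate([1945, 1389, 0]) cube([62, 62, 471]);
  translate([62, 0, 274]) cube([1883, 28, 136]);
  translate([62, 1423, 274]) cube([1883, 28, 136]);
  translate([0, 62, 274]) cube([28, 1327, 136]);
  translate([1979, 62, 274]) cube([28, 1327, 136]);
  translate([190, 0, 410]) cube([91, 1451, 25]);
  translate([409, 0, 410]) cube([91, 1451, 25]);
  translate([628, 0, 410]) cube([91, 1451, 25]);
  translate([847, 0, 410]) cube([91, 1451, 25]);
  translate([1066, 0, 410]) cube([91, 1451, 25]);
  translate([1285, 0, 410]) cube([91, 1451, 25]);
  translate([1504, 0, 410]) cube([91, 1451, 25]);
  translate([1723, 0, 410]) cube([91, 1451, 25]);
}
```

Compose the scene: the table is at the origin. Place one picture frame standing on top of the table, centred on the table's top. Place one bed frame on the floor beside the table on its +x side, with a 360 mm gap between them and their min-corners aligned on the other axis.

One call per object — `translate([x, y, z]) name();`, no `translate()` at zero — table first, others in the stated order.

table();
translate([372, 300, 706]) picture_frame();
translate([1441, 0, 0]) bed_frame();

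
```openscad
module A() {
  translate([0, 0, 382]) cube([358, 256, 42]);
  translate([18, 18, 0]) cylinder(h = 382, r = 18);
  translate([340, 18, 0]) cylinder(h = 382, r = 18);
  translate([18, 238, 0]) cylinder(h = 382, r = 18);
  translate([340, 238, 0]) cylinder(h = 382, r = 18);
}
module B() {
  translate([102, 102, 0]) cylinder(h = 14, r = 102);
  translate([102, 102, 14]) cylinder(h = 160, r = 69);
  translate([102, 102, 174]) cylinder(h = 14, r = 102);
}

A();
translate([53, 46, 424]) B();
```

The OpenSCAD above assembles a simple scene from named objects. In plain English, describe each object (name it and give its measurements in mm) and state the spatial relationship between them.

A is a four-legged stool. The seat is a 358×256×42 mm slab whose top surface is at z = 424 mm; four round legs, each 36 mm in diameter, run from the floor (z = 0) to the underside of the seat, each leg's axis is inset half a diameter from the nearest pair of seat edges (so the leg's bounding box is flush with the corner).

B is a spool: two coaxial disc flanges of radius 102 mm and thickness 14 mm, joined by a core cylinder of radius 69 mm and height 160 mm. The lower flange rests on z = 0 and the three cylinders share a vertical axis.

The spool is on top of the stool.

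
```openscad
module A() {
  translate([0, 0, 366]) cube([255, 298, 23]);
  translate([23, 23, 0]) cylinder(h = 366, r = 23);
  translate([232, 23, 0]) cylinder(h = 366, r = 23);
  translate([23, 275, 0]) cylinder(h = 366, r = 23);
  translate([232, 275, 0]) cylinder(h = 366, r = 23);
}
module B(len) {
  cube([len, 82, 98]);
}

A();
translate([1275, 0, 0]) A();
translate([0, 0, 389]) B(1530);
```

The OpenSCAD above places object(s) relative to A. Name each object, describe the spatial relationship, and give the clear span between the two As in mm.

Second stool starts at x = 1275; first ends at x = 255; clear span = 1275 − 255 = 1020 mm.

A is a stool. B is a beam. A beam spans the tops of two stools. The clear span between the two stools is 1020 mm.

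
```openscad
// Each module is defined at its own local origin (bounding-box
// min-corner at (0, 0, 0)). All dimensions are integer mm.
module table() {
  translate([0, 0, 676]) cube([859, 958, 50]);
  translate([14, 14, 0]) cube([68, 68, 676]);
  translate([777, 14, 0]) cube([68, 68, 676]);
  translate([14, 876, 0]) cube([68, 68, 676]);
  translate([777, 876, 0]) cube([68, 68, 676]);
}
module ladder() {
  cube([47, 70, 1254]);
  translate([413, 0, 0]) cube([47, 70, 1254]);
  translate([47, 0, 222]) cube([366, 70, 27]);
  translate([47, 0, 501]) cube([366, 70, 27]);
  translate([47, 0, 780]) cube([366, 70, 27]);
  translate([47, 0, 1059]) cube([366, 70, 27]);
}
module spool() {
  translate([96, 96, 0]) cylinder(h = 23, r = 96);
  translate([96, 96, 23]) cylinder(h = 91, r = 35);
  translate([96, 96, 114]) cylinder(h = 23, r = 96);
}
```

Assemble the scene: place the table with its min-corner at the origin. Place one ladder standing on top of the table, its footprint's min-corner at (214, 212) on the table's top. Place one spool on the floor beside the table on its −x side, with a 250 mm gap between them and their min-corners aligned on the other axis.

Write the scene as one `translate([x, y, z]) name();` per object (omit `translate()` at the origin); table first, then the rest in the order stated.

table();
translate([214, 212, 726]) ladder();
translate([-442, 0, 0]) spool();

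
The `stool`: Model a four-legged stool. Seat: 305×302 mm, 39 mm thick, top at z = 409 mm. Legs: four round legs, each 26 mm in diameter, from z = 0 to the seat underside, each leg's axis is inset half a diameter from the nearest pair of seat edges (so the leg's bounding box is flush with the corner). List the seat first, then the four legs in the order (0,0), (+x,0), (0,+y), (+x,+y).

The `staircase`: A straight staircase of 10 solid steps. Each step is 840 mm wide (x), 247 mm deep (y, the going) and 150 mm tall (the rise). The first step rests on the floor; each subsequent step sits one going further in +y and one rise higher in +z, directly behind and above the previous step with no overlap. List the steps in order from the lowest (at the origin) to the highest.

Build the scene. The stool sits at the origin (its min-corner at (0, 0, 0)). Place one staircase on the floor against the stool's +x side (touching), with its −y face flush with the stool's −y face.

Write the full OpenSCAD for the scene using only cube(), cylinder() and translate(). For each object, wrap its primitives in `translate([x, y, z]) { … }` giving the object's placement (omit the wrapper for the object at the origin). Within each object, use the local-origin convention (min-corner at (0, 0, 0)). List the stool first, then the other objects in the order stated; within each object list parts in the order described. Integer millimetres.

translate([0, 0, 370]) cube([305, 302, 39]);
translate([13, 13, 0]) cylinder(h = 370, r = 13);
translate([292, 13, 0]) cylinder(h = 370, r = 13);
translate([13, 289, 0]) cylinder(h = 370, r = 13);
translate([292, 289, 0]) cylinder(h = 370, r = 13);
translate([305, 0, 0]) {
  cube([840, 247, 150]);
  translate([0, 247, 150]) cube([840, 247, 150]);
  translate([0, 494, 300]) cube([840, 247, 150]);
  translate([0, 741, 450]) cube([840, 247, 150]);
  translate([0, 988, 600]) cube([840, 247, 150]);
  translate([0, 1235, 750]) cube([840, 247, 150]);
  translate([0, 1482, 900]) cube([840, 247, 150]);
  translate([0, 1729, 1050]) cube([840, 247, 150]);
  translate([0, 1976, 1200]) cube([840, 247, 150]);
  translate([0, 2223, 1350]) cube([840, 247, 150]);
}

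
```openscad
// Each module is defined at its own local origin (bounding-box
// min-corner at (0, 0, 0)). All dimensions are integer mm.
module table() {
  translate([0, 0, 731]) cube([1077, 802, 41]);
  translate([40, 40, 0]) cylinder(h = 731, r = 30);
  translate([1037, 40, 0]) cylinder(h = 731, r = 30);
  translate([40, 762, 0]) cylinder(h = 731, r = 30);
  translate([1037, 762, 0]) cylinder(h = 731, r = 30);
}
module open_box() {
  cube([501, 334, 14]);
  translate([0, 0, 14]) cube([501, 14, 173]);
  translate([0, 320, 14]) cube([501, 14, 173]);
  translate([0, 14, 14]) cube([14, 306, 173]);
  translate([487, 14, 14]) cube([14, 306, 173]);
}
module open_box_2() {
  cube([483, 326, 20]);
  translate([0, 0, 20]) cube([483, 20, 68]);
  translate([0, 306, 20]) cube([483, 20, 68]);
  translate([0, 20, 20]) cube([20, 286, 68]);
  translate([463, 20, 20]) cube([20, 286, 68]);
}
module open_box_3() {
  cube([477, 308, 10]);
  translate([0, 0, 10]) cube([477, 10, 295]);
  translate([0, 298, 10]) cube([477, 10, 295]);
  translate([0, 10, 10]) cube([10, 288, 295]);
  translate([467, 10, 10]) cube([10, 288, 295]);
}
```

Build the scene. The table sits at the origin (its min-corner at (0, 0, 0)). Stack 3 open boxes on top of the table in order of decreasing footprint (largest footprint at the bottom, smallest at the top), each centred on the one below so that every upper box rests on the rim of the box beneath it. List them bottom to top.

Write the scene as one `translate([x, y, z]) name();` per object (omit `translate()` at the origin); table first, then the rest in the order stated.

table();
translate([288, 234, 772]) open_box();
translate([297, 238, 959]) open_box_2();
translate([300, 247, 1047]) open_box_3();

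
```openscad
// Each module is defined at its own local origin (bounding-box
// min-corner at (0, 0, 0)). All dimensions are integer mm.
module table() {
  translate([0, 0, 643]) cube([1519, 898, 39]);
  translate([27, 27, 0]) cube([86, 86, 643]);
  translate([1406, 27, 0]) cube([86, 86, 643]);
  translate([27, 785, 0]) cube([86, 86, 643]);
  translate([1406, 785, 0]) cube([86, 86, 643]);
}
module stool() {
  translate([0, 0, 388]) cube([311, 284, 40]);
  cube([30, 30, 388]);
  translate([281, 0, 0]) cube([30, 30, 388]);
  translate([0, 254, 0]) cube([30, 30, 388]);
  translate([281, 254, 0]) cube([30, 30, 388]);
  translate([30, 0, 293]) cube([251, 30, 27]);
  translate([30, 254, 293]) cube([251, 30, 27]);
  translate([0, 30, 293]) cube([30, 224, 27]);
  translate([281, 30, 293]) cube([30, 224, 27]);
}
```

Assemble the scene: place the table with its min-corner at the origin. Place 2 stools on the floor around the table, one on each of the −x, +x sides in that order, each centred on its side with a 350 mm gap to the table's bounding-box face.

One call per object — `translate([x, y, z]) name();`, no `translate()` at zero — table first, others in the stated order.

table();
translate([-661, 307, 0]) stool();
translate([1869, 307, 0]) stool();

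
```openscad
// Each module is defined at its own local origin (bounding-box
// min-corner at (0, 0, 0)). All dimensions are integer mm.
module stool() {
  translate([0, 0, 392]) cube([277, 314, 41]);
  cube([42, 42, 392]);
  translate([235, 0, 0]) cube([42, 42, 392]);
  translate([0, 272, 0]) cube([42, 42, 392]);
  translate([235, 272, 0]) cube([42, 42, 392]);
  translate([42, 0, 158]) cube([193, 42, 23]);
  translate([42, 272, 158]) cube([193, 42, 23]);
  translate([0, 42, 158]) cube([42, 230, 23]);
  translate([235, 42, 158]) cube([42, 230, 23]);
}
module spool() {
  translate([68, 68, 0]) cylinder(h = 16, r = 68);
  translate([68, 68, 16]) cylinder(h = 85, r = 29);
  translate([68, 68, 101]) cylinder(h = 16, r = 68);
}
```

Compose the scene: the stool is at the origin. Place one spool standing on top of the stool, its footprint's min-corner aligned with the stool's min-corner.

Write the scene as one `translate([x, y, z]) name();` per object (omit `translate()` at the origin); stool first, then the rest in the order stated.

stool();
translate([0, 0, 433]) spool();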